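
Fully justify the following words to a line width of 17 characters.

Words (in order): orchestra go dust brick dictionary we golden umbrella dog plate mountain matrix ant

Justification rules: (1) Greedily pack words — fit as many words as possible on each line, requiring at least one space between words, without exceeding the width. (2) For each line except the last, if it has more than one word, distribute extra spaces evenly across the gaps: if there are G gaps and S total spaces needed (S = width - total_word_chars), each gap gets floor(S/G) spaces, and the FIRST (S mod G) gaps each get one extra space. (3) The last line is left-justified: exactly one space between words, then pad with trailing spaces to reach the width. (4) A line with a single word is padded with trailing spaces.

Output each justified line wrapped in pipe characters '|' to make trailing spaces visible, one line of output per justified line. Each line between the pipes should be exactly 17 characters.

Line 1: ['orchestra', 'go', 'dust'] (min_width=17, slack=0)
Line 2: ['brick', 'dictionary'] (min_width=16, slack=1)
Line 3: ['we', 'golden'] (min_width=9, slack=8)
Line 4: ['umbrella', 'dog'] (min_width=12, slack=5)
Line 5: ['plate', 'mountain'] (min_width=14, slack=3)
Line 6: ['matrix', 'ant'] (min_width=10, slack=7)

Answer: |orchestra go dust|
|brick  dictionary|
|we         golden|
|umbrella      dog|
|plate    mountain|
|matrix ant       |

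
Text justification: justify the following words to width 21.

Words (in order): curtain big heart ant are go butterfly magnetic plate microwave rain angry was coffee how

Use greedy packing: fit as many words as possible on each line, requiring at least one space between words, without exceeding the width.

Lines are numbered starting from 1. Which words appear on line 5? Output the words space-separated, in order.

Answer: was coffee how

Derivation:
Line 1: ['curtain', 'big', 'heart', 'ant'] (min_width=21, slack=0)
Line 2: ['are', 'go', 'butterfly'] (min_width=16, slack=5)
Line 3: ['magnetic', 'plate'] (min_width=14, slack=7)
Line 4: ['microwave', 'rain', 'angry'] (min_width=20, slack=1)
Line 5: ['was', 'coffee', 'how'] (min_width=14, slack=7)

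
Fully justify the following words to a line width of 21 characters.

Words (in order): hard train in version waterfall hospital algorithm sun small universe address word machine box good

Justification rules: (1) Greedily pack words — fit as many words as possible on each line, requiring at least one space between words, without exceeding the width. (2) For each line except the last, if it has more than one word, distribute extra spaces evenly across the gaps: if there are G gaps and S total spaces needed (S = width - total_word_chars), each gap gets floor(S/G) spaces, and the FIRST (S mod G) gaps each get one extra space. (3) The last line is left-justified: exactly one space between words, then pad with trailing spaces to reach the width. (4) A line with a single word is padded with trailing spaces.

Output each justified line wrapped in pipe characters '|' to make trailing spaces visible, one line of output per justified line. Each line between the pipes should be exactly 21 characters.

Answer: |hard train in version|
|waterfall    hospital|
|algorithm  sun  small|
|universe address word|
|machine box good     |

Derivation:
Line 1: ['hard', 'train', 'in', 'version'] (min_width=21, slack=0)
Line 2: ['waterfall', 'hospital'] (min_width=18, slack=3)
Line 3: ['algorithm', 'sun', 'small'] (min_width=19, slack=2)
Line 4: ['universe', 'address', 'word'] (min_width=21, slack=0)
Line 5: ['machine', 'box', 'good'] (min_width=16, slack=5)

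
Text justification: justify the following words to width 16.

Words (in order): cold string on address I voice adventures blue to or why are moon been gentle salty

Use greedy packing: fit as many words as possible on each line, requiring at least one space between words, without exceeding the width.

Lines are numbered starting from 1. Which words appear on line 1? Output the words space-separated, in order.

Line 1: ['cold', 'string', 'on'] (min_width=14, slack=2)
Line 2: ['address', 'I', 'voice'] (min_width=15, slack=1)
Line 3: ['adventures', 'blue'] (min_width=15, slack=1)
Line 4: ['to', 'or', 'why', 'are'] (min_width=13, slack=3)
Line 5: ['moon', 'been', 'gentle'] (min_width=16, slack=0)
Line 6: ['salty'] (min_width=5, slack=11)

Answer: cold string on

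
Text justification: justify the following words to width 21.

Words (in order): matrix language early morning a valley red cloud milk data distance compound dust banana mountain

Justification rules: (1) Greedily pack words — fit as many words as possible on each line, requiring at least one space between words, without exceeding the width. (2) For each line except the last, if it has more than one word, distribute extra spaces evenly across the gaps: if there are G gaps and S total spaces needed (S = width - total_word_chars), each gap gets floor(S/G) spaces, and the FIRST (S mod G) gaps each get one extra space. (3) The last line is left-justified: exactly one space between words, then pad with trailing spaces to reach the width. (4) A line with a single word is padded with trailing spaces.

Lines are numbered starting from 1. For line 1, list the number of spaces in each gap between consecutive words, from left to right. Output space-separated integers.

Line 1: ['matrix', 'language', 'early'] (min_width=21, slack=0)
Line 2: ['morning', 'a', 'valley', 'red'] (min_width=20, slack=1)
Line 3: ['cloud', 'milk', 'data'] (min_width=15, slack=6)
Line 4: ['distance', 'compound'] (min_width=17, slack=4)
Line 5: ['dust', 'banana', 'mountain'] (min_width=20, slack=1)

Answer: 1 1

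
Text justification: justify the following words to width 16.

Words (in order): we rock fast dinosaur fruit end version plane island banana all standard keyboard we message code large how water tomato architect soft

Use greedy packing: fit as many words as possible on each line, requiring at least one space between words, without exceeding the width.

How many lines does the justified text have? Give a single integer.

Line 1: ['we', 'rock', 'fast'] (min_width=12, slack=4)
Line 2: ['dinosaur', 'fruit'] (min_width=14, slack=2)
Line 3: ['end', 'version'] (min_width=11, slack=5)
Line 4: ['plane', 'island'] (min_width=12, slack=4)
Line 5: ['banana', 'all'] (min_width=10, slack=6)
Line 6: ['standard'] (min_width=8, slack=8)
Line 7: ['keyboard', 'we'] (min_width=11, slack=5)
Line 8: ['message', 'code'] (min_width=12, slack=4)
Line 9: ['large', 'how', 'water'] (min_width=15, slack=1)
Line 10: ['tomato', 'architect'] (min_width=16, slack=0)
Line 11: ['soft'] (min_width=4, slack=12)
Total lines: 11

Answer: 11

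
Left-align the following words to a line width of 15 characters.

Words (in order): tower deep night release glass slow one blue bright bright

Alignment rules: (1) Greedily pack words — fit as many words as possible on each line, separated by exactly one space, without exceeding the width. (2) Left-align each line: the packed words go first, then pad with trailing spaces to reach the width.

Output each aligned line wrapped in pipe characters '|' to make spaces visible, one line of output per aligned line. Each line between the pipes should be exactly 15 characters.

Line 1: ['tower', 'deep'] (min_width=10, slack=5)
Line 2: ['night', 'release'] (min_width=13, slack=2)
Line 3: ['glass', 'slow', 'one'] (min_width=14, slack=1)
Line 4: ['blue', 'bright'] (min_width=11, slack=4)
Line 5: ['bright'] (min_width=6, slack=9)

Answer: |tower deep     |
|night release  |
|glass slow one |
|blue bright    |
|bright         |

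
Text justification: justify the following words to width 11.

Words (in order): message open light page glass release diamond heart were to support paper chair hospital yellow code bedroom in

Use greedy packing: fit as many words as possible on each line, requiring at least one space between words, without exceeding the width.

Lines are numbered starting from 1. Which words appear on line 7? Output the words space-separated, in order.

Line 1: ['message'] (min_width=7, slack=4)
Line 2: ['open', 'light'] (min_width=10, slack=1)
Line 3: ['page', 'glass'] (min_width=10, slack=1)
Line 4: ['release'] (min_width=7, slack=4)
Line 5: ['diamond'] (min_width=7, slack=4)
Line 6: ['heart', 'were'] (min_width=10, slack=1)
Line 7: ['to', 'support'] (min_width=10, slack=1)
Line 8: ['paper', 'chair'] (min_width=11, slack=0)
Line 9: ['hospital'] (min_width=8, slack=3)
Line 10: ['yellow', 'code'] (min_width=11, slack=0)
Line 11: ['bedroom', 'in'] (min_width=10, slack=1)

Answer: to support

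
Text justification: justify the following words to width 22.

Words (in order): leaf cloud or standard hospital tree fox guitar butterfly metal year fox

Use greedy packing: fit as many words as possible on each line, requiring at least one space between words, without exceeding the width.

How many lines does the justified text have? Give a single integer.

Line 1: ['leaf', 'cloud', 'or', 'standard'] (min_width=22, slack=0)
Line 2: ['hospital', 'tree', 'fox'] (min_width=17, slack=5)
Line 3: ['guitar', 'butterfly', 'metal'] (min_width=22, slack=0)
Line 4: ['year', 'fox'] (min_width=8, slack=14)
Total lines: 4

Answer: 4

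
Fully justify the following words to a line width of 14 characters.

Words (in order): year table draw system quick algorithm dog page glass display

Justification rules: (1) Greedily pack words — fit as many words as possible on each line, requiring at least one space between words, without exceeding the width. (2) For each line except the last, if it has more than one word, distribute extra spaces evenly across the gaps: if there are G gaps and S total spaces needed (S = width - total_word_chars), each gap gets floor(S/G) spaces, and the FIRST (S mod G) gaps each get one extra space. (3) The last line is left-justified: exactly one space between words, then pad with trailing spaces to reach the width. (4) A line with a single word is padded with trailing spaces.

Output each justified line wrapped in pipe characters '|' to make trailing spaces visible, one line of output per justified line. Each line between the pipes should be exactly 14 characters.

Answer: |year     table|
|draw    system|
|quick         |
|algorithm  dog|
|page     glass|
|display       |

Derivation:
Line 1: ['year', 'table'] (min_width=10, slack=4)
Line 2: ['draw', 'system'] (min_width=11, slack=3)
Line 3: ['quick'] (min_width=5, slack=9)
Line 4: ['algorithm', 'dog'] (min_width=13, slack=1)
Line 5: ['page', 'glass'] (min_width=10, slack=4)
Line 6: ['display'] (min_width=7, slack=7)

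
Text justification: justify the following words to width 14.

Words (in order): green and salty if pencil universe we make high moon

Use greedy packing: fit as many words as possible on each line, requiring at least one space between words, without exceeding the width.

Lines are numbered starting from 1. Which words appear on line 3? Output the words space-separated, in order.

Answer: pencil

Derivation:
Line 1: ['green', 'and'] (min_width=9, slack=5)
Line 2: ['salty', 'if'] (min_width=8, slack=6)
Line 3: ['pencil'] (min_width=6, slack=8)
Line 4: ['universe', 'we'] (min_width=11, slack=3)
Line 5: ['make', 'high', 'moon'] (min_width=14, slack=0)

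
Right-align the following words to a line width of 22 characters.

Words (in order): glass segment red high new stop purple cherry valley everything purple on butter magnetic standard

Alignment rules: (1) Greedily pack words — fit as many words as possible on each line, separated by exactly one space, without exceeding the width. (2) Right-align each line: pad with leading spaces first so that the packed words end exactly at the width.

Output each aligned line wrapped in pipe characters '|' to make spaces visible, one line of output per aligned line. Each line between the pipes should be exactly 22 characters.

Answer: |glass segment red high|
|new stop purple cherry|
|     valley everything|
|      purple on butter|
|     magnetic standard|

Derivation:
Line 1: ['glass', 'segment', 'red', 'high'] (min_width=22, slack=0)
Line 2: ['new', 'stop', 'purple', 'cherry'] (min_width=22, slack=0)
Line 3: ['valley', 'everything'] (min_width=17, slack=5)
Line 4: ['purple', 'on', 'butter'] (min_width=16, slack=6)
Line 5: ['magnetic', 'standard'] (min_width=17, slack=5)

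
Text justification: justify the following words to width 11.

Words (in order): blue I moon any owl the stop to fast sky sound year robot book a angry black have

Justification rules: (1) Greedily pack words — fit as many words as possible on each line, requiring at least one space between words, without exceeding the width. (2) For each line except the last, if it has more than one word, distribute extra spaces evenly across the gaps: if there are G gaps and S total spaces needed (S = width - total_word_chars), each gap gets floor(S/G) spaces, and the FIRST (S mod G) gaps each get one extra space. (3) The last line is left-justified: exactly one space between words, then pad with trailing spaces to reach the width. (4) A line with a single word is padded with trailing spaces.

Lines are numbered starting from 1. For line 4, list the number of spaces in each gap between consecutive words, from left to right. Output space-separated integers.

Answer: 4

Derivation:
Line 1: ['blue', 'I', 'moon'] (min_width=11, slack=0)
Line 2: ['any', 'owl', 'the'] (min_width=11, slack=0)
Line 3: ['stop', 'to'] (min_width=7, slack=4)
Line 4: ['fast', 'sky'] (min_width=8, slack=3)
Line 5: ['sound', 'year'] (min_width=10, slack=1)
Line 6: ['robot', 'book'] (min_width=10, slack=1)
Line 7: ['a', 'angry'] (min_width=7, slack=4)
Line 8: ['black', 'have'] (min_width=10, slack=1)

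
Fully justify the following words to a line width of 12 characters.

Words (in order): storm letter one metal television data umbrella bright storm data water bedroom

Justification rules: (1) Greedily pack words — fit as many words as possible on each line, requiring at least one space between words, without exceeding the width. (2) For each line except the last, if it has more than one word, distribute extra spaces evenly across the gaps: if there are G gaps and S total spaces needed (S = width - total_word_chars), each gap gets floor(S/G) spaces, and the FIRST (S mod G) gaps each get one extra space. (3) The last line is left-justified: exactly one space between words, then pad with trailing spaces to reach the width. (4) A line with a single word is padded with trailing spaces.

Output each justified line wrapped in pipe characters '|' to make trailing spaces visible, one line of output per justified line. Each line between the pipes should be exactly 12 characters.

Line 1: ['storm', 'letter'] (min_width=12, slack=0)
Line 2: ['one', 'metal'] (min_width=9, slack=3)
Line 3: ['television'] (min_width=10, slack=2)
Line 4: ['data'] (min_width=4, slack=8)
Line 5: ['umbrella'] (min_width=8, slack=4)
Line 6: ['bright', 'storm'] (min_width=12, slack=0)
Line 7: ['data', 'water'] (min_width=10, slack=2)
Line 8: ['bedroom'] (min_width=7, slack=5)

Answer: |storm letter|
|one    metal|
|television  |
|data        |
|umbrella    |
|bright storm|
|data   water|
|bedroom     |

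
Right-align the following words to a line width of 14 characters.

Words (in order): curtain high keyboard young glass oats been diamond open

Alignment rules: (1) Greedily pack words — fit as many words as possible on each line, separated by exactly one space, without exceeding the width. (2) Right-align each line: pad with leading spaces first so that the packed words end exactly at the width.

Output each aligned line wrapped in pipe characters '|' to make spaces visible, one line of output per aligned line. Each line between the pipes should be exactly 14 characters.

Answer: |  curtain high|
|keyboard young|
|    glass oats|
|  been diamond|
|          open|

Derivation:
Line 1: ['curtain', 'high'] (min_width=12, slack=2)
Line 2: ['keyboard', 'young'] (min_width=14, slack=0)
Line 3: ['glass', 'oats'] (min_width=10, slack=4)
Line 4: ['been', 'diamond'] (min_width=12, slack=2)
Line 5: ['open'] (min_width=4, slack=10)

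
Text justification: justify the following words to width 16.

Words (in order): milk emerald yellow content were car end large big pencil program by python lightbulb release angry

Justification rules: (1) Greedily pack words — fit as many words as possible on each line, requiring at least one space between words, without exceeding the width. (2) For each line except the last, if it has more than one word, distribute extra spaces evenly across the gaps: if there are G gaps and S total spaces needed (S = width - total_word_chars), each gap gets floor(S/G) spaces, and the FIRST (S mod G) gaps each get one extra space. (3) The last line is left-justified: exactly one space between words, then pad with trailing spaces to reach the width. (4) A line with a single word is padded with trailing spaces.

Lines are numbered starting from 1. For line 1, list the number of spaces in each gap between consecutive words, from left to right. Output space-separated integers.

Line 1: ['milk', 'emerald'] (min_width=12, slack=4)
Line 2: ['yellow', 'content'] (min_width=14, slack=2)
Line 3: ['were', 'car', 'end'] (min_width=12, slack=4)
Line 4: ['large', 'big', 'pencil'] (min_width=16, slack=0)
Line 5: ['program', 'by'] (min_width=10, slack=6)
Line 6: ['python', 'lightbulb'] (min_width=16, slack=0)
Line 7: ['release', 'angry'] (min_width=13, slack=3)

Answer: 5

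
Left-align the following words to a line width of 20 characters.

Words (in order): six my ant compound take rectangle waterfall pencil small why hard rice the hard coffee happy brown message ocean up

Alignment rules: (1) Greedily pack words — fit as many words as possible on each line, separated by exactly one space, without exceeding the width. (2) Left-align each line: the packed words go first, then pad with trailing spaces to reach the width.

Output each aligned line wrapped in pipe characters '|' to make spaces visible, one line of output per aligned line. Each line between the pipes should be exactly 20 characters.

Line 1: ['six', 'my', 'ant', 'compound'] (min_width=19, slack=1)
Line 2: ['take', 'rectangle'] (min_width=14, slack=6)
Line 3: ['waterfall', 'pencil'] (min_width=16, slack=4)
Line 4: ['small', 'why', 'hard', 'rice'] (min_width=19, slack=1)
Line 5: ['the', 'hard', 'coffee'] (min_width=15, slack=5)
Line 6: ['happy', 'brown', 'message'] (min_width=19, slack=1)
Line 7: ['ocean', 'up'] (min_width=8, slack=12)

Answer: |six my ant compound |
|take rectangle      |
|waterfall pencil    |
|small why hard rice |
|the hard coffee     |
|happy brown message |
|ocean up            |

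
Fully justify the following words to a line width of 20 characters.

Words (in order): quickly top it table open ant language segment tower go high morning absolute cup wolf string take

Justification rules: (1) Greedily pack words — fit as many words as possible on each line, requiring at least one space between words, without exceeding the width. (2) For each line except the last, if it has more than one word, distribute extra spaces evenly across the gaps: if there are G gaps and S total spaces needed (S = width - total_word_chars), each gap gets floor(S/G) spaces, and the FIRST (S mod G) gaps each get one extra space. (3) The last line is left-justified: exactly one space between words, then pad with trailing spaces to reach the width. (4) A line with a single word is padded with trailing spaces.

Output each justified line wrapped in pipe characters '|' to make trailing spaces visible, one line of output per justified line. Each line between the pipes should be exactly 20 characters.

Line 1: ['quickly', 'top', 'it', 'table'] (min_width=20, slack=0)
Line 2: ['open', 'ant', 'language'] (min_width=17, slack=3)
Line 3: ['segment', 'tower', 'go'] (min_width=16, slack=4)
Line 4: ['high', 'morning'] (min_width=12, slack=8)
Line 5: ['absolute', 'cup', 'wolf'] (min_width=17, slack=3)
Line 6: ['string', 'take'] (min_width=11, slack=9)

Answer: |quickly top it table|
|open   ant  language|
|segment   tower   go|
|high         morning|
|absolute   cup  wolf|
|string take         |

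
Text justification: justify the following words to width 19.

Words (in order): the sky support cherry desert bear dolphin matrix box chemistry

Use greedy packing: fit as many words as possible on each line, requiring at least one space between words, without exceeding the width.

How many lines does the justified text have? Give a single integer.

Answer: 4

Derivation:
Line 1: ['the', 'sky', 'support'] (min_width=15, slack=4)
Line 2: ['cherry', 'desert', 'bear'] (min_width=18, slack=1)
Line 3: ['dolphin', 'matrix', 'box'] (min_width=18, slack=1)
Line 4: ['chemistry'] (min_width=9, slack=10)
Total lines: 4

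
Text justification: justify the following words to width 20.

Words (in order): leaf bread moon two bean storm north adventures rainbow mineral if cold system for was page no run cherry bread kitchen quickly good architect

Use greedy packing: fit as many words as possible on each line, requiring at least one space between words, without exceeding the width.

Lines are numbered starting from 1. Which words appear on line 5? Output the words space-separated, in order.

Answer: system for was page

Derivation:
Line 1: ['leaf', 'bread', 'moon', 'two'] (min_width=19, slack=1)
Line 2: ['bean', 'storm', 'north'] (min_width=16, slack=4)
Line 3: ['adventures', 'rainbow'] (min_width=18, slack=2)
Line 4: ['mineral', 'if', 'cold'] (min_width=15, slack=5)
Line 5: ['system', 'for', 'was', 'page'] (min_width=19, slack=1)
Line 6: ['no', 'run', 'cherry', 'bread'] (min_width=19, slack=1)
Line 7: ['kitchen', 'quickly', 'good'] (min_width=20, slack=0)
Line 8: ['architect'] (min_width=9, slack=11)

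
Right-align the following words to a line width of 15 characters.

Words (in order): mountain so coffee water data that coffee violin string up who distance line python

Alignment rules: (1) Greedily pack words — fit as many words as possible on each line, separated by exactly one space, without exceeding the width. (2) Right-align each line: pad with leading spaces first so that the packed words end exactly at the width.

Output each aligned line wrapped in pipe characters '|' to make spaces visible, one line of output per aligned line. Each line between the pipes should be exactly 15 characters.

Line 1: ['mountain', 'so'] (min_width=11, slack=4)
Line 2: ['coffee', 'water'] (min_width=12, slack=3)
Line 3: ['data', 'that'] (min_width=9, slack=6)
Line 4: ['coffee', 'violin'] (min_width=13, slack=2)
Line 5: ['string', 'up', 'who'] (min_width=13, slack=2)
Line 6: ['distance', 'line'] (min_width=13, slack=2)
Line 7: ['python'] (min_width=6, slack=9)

Answer: |    mountain so|
|   coffee water|
|      data that|
|  coffee violin|
|  string up who|
|  distance line|
|         python|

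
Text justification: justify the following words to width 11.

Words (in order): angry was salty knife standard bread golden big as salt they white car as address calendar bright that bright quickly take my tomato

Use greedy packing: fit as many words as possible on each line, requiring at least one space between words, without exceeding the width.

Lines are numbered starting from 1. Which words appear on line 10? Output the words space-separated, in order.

Line 1: ['angry', 'was'] (min_width=9, slack=2)
Line 2: ['salty', 'knife'] (min_width=11, slack=0)
Line 3: ['standard'] (min_width=8, slack=3)
Line 4: ['bread'] (min_width=5, slack=6)
Line 5: ['golden', 'big'] (min_width=10, slack=1)
Line 6: ['as', 'salt'] (min_width=7, slack=4)
Line 7: ['they', 'white'] (min_width=10, slack=1)
Line 8: ['car', 'as'] (min_width=6, slack=5)
Line 9: ['address'] (min_width=7, slack=4)
Line 10: ['calendar'] (min_width=8, slack=3)
Line 11: ['bright', 'that'] (min_width=11, slack=0)
Line 12: ['bright'] (min_width=6, slack=5)
Line 13: ['quickly'] (min_width=7, slack=4)
Line 14: ['take', 'my'] (min_width=7, slack=4)
Line 15: ['tomato'] (min_width=6, slack=5)

Answer: calendar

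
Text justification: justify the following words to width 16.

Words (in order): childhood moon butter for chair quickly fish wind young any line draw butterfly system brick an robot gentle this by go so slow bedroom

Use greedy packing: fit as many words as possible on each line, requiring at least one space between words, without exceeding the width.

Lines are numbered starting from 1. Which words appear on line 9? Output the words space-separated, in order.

Line 1: ['childhood', 'moon'] (min_width=14, slack=2)
Line 2: ['butter', 'for', 'chair'] (min_width=16, slack=0)
Line 3: ['quickly', 'fish'] (min_width=12, slack=4)
Line 4: ['wind', 'young', 'any'] (min_width=14, slack=2)
Line 5: ['line', 'draw'] (min_width=9, slack=7)
Line 6: ['butterfly', 'system'] (min_width=16, slack=0)
Line 7: ['brick', 'an', 'robot'] (min_width=14, slack=2)
Line 8: ['gentle', 'this', 'by'] (min_width=14, slack=2)
Line 9: ['go', 'so', 'slow'] (min_width=10, slack=6)
Line 10: ['bedroom'] (min_width=7, slack=9)

Answer: go so slow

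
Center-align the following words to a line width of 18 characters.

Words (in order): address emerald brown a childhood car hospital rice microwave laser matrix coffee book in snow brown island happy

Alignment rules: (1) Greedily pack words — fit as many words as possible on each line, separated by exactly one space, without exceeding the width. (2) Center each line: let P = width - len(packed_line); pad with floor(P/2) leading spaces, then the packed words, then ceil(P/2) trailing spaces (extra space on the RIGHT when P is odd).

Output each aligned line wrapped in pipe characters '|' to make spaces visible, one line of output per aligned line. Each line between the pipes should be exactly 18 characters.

Line 1: ['address', 'emerald'] (min_width=15, slack=3)
Line 2: ['brown', 'a', 'childhood'] (min_width=17, slack=1)
Line 3: ['car', 'hospital', 'rice'] (min_width=17, slack=1)
Line 4: ['microwave', 'laser'] (min_width=15, slack=3)
Line 5: ['matrix', 'coffee', 'book'] (min_width=18, slack=0)
Line 6: ['in', 'snow', 'brown'] (min_width=13, slack=5)
Line 7: ['island', 'happy'] (min_width=12, slack=6)

Answer: | address emerald  |
|brown a childhood |
|car hospital rice |
| microwave laser  |
|matrix coffee book|
|  in snow brown   |
|   island happy   |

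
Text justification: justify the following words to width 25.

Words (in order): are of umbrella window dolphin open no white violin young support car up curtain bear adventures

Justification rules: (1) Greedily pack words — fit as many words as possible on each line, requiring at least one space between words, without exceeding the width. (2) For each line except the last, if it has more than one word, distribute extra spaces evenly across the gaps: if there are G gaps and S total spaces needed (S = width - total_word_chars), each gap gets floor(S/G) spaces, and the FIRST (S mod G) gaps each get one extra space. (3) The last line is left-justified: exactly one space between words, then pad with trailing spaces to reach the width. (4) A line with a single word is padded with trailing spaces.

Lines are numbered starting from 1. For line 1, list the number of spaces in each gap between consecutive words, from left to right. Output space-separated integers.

Line 1: ['are', 'of', 'umbrella', 'window'] (min_width=22, slack=3)
Line 2: ['dolphin', 'open', 'no', 'white'] (min_width=21, slack=4)
Line 3: ['violin', 'young', 'support', 'car'] (min_width=24, slack=1)
Line 4: ['up', 'curtain', 'bear'] (min_width=15, slack=10)
Line 5: ['adventures'] (min_width=10, slack=15)

Answer: 2 2 2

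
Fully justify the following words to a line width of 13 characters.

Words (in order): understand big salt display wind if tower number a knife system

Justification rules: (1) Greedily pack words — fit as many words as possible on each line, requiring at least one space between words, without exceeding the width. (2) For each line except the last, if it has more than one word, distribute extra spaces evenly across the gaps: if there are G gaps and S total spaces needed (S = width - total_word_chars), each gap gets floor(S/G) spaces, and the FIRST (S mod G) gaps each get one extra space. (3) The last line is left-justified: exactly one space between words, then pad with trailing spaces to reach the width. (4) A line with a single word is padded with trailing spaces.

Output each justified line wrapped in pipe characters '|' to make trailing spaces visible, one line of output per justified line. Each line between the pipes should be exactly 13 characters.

Answer: |understand   |
|big      salt|
|display  wind|
|if      tower|
|number      a|
|knife system |

Derivation:
Line 1: ['understand'] (min_width=10, slack=3)
Line 2: ['big', 'salt'] (min_width=8, slack=5)
Line 3: ['display', 'wind'] (min_width=12, slack=1)
Line 4: ['if', 'tower'] (min_width=8, slack=5)
Line 5: ['number', 'a'] (min_width=8, slack=5)
Line 6: ['knife', 'system'] (min_width=12, slack=1)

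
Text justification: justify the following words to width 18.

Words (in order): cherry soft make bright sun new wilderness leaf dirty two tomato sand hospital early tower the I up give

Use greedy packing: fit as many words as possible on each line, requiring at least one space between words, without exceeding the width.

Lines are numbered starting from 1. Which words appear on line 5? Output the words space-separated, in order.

Line 1: ['cherry', 'soft', 'make'] (min_width=16, slack=2)
Line 2: ['bright', 'sun', 'new'] (min_width=14, slack=4)
Line 3: ['wilderness', 'leaf'] (min_width=15, slack=3)
Line 4: ['dirty', 'two', 'tomato'] (min_width=16, slack=2)
Line 5: ['sand', 'hospital'] (min_width=13, slack=5)
Line 6: ['early', 'tower', 'the', 'I'] (min_width=17, slack=1)
Line 7: ['up', 'give'] (min_width=7, slack=11)

Answer: sand hospital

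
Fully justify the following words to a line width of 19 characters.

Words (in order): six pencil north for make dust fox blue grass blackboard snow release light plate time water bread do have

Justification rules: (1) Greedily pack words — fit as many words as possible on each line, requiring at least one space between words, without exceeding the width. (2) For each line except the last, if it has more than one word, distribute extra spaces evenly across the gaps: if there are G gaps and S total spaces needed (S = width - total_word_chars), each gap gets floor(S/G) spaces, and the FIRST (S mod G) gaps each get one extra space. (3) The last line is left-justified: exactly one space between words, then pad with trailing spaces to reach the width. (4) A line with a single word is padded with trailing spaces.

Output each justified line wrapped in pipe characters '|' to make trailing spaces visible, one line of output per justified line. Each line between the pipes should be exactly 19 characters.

Answer: |six   pencil  north|
|for  make  dust fox|
|blue          grass|
|blackboard     snow|
|release light plate|
|time water bread do|
|have               |

Derivation:
Line 1: ['six', 'pencil', 'north'] (min_width=16, slack=3)
Line 2: ['for', 'make', 'dust', 'fox'] (min_width=17, slack=2)
Line 3: ['blue', 'grass'] (min_width=10, slack=9)
Line 4: ['blackboard', 'snow'] (min_width=15, slack=4)
Line 5: ['release', 'light', 'plate'] (min_width=19, slack=0)
Line 6: ['time', 'water', 'bread', 'do'] (min_width=19, slack=0)
Line 7: ['have'] (min_width=4, slack=15)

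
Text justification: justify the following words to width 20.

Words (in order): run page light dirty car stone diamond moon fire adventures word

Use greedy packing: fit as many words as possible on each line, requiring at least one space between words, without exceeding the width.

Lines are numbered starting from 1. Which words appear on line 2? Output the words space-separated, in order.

Answer: car stone diamond

Derivation:
Line 1: ['run', 'page', 'light', 'dirty'] (min_width=20, slack=0)
Line 2: ['car', 'stone', 'diamond'] (min_width=17, slack=3)
Line 3: ['moon', 'fire', 'adventures'] (min_width=20, slack=0)
Line 4: ['word'] (min_width=4, slack=16)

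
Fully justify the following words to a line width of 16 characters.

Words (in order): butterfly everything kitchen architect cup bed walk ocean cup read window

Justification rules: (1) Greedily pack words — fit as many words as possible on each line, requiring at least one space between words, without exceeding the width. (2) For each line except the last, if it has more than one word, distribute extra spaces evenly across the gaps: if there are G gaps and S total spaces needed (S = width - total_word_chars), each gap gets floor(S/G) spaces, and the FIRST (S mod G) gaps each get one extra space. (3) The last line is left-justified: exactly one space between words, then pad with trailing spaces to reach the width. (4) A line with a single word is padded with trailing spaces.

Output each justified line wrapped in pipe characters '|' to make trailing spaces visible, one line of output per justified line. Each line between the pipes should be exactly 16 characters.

Line 1: ['butterfly'] (min_width=9, slack=7)
Line 2: ['everything'] (min_width=10, slack=6)
Line 3: ['kitchen'] (min_width=7, slack=9)
Line 4: ['architect', 'cup'] (min_width=13, slack=3)
Line 5: ['bed', 'walk', 'ocean'] (min_width=14, slack=2)
Line 6: ['cup', 'read', 'window'] (min_width=15, slack=1)

Answer: |butterfly       |
|everything      |
|kitchen         |
|architect    cup|
|bed  walk  ocean|
|cup read window |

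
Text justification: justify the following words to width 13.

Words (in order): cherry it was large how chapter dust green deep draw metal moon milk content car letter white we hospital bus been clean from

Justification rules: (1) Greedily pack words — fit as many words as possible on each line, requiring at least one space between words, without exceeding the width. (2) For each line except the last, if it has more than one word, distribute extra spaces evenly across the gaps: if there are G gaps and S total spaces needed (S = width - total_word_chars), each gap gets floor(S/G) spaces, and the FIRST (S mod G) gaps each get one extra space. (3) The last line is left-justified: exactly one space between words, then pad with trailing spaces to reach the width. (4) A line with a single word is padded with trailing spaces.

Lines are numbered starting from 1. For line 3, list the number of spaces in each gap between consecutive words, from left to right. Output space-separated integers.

Answer: 2

Derivation:
Line 1: ['cherry', 'it', 'was'] (min_width=13, slack=0)
Line 2: ['large', 'how'] (min_width=9, slack=4)
Line 3: ['chapter', 'dust'] (min_width=12, slack=1)
Line 4: ['green', 'deep'] (min_width=10, slack=3)
Line 5: ['draw', 'metal'] (min_width=10, slack=3)
Line 6: ['moon', 'milk'] (min_width=9, slack=4)
Line 7: ['content', 'car'] (min_width=11, slack=2)
Line 8: ['letter', 'white'] (min_width=12, slack=1)
Line 9: ['we', 'hospital'] (min_width=11, slack=2)
Line 10: ['bus', 'been'] (min_width=8, slack=5)
Line 11: ['clean', 'from'] (min_width=10, slack=3)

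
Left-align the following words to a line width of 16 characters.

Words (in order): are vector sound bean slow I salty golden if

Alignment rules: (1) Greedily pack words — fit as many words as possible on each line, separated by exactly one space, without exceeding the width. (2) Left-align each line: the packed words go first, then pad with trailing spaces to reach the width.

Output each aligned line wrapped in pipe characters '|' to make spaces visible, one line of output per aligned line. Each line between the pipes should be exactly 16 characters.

Line 1: ['are', 'vector', 'sound'] (min_width=16, slack=0)
Line 2: ['bean', 'slow', 'I'] (min_width=11, slack=5)
Line 3: ['salty', 'golden', 'if'] (min_width=15, slack=1)

Answer: |are vector sound|
|bean slow I     |
|salty golden if |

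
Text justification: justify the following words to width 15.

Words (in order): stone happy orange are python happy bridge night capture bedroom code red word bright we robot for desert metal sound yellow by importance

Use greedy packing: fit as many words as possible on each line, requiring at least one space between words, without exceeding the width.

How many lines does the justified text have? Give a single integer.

Line 1: ['stone', 'happy'] (min_width=11, slack=4)
Line 2: ['orange', 'are'] (min_width=10, slack=5)
Line 3: ['python', 'happy'] (min_width=12, slack=3)
Line 4: ['bridge', 'night'] (min_width=12, slack=3)
Line 5: ['capture', 'bedroom'] (min_width=15, slack=0)
Line 6: ['code', 'red', 'word'] (min_width=13, slack=2)
Line 7: ['bright', 'we', 'robot'] (min_width=15, slack=0)
Line 8: ['for', 'desert'] (min_width=10, slack=5)
Line 9: ['metal', 'sound'] (min_width=11, slack=4)
Line 10: ['yellow', 'by'] (min_width=9, slack=6)
Line 11: ['importance'] (min_width=10, slack=5)
Total lines: 11

Answer: 11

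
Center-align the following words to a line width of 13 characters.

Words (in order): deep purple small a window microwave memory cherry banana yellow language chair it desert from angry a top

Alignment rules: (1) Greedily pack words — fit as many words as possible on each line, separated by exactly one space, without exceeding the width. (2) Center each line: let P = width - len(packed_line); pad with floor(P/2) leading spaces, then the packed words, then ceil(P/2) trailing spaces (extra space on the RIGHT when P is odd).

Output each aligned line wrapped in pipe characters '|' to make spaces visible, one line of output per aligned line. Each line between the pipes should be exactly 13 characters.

Line 1: ['deep', 'purple'] (min_width=11, slack=2)
Line 2: ['small', 'a'] (min_width=7, slack=6)
Line 3: ['window'] (min_width=6, slack=7)
Line 4: ['microwave'] (min_width=9, slack=4)
Line 5: ['memory', 'cherry'] (min_width=13, slack=0)
Line 6: ['banana', 'yellow'] (min_width=13, slack=0)
Line 7: ['language'] (min_width=8, slack=5)
Line 8: ['chair', 'it'] (min_width=8, slack=5)
Line 9: ['desert', 'from'] (min_width=11, slack=2)
Line 10: ['angry', 'a', 'top'] (min_width=11, slack=2)

Answer: | deep purple |
|   small a   |
|   window    |
|  microwave  |
|memory cherry|
|banana yellow|
|  language   |
|  chair it   |
| desert from |
| angry a top |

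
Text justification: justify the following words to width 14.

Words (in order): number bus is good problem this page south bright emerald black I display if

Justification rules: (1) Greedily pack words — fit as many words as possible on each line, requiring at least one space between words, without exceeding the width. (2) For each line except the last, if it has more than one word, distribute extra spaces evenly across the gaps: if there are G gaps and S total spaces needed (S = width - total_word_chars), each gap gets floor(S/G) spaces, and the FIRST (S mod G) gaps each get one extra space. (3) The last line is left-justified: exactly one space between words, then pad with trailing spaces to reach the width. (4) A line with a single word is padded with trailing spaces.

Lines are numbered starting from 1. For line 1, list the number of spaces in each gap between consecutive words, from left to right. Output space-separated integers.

Answer: 2 1

Derivation:
Line 1: ['number', 'bus', 'is'] (min_width=13, slack=1)
Line 2: ['good', 'problem'] (min_width=12, slack=2)
Line 3: ['this', 'page'] (min_width=9, slack=5)
Line 4: ['south', 'bright'] (min_width=12, slack=2)
Line 5: ['emerald', 'black'] (min_width=13, slack=1)
Line 6: ['I', 'display', 'if'] (min_width=12, slack=2)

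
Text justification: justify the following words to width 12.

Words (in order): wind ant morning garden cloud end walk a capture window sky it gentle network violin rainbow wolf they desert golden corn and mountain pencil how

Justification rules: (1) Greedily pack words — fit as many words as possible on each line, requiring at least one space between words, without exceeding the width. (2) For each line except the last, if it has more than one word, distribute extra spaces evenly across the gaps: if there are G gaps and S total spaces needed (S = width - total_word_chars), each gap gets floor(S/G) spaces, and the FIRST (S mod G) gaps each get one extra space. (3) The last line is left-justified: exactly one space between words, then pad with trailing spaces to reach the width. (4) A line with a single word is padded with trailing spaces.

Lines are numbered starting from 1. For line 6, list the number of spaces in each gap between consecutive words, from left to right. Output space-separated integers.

Answer: 3

Derivation:
Line 1: ['wind', 'ant'] (min_width=8, slack=4)
Line 2: ['morning'] (min_width=7, slack=5)
Line 3: ['garden', 'cloud'] (min_width=12, slack=0)
Line 4: ['end', 'walk', 'a'] (min_width=10, slack=2)
Line 5: ['capture'] (min_width=7, slack=5)
Line 6: ['window', 'sky'] (min_width=10, slack=2)
Line 7: ['it', 'gentle'] (min_width=9, slack=3)
Line 8: ['network'] (min_width=7, slack=5)
Line 9: ['violin'] (min_width=6, slack=6)
Line 10: ['rainbow', 'wolf'] (min_width=12, slack=0)
Line 11: ['they', 'desert'] (min_width=11, slack=1)
Line 12: ['golden', 'corn'] (min_width=11, slack=1)
Line 13: ['and', 'mountain'] (min_width=12, slack=0)
Line 14: ['pencil', 'how'] (min_width=10, slack=2)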